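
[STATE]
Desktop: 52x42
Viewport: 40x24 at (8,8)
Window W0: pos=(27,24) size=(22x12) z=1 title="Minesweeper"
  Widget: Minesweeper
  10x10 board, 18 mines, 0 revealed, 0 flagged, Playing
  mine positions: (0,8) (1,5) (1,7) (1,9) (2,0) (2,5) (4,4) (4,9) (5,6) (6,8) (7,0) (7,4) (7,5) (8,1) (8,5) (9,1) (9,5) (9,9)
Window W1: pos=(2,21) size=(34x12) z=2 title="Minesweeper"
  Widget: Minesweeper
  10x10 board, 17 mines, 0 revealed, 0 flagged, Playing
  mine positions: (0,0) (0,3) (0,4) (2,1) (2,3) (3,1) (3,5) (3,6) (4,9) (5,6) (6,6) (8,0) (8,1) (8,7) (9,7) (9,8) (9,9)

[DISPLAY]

                                        
                                        
                                        
                                        
                                        
                                        
                                        
                                        
                                        
                                        
                                        
                                        
                                        
━━━━━━━━━━━━━━━━━━━━━━━━━━━┓            
sweeper                    ┃            
───────────────────────────┨            
■■■■■                      ┃━━━━━━━━━━━━
■■■■■                      ┃eper        
■■■■■                      ┃────────────
■■■■■                      ┃■■          
■■■■■                      ┃■■          
■■■■■                      ┃■■          
■■■■■                      ┃■■          
■■■■■                      ┃■■          


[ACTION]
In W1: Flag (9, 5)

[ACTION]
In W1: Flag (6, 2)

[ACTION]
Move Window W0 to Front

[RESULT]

                                        
                                        
                                        
                                        
                                        
                                        
                                        
                                        
                                        
                                        
                                        
                                        
                                        
━━━━━━━━━━━━━━━━━━━━━━━━━━━┓            
sweeper                    ┃            
───────────────────────────┨            
■■■■■              ┏━━━━━━━━━━━━━━━━━━━━
■■■■■              ┃ Minesweeper        
■■■■■              ┠────────────────────
■■■■■              ┃■■■■■■■■■■          
■■■■■              ┃■■■■■■■■■■          
■■■■■              ┃■■■■■■■■■■          
■■■■■              ┃■■■■■■■■■■          
■■■■■              ┃■■■■■■■■■■          


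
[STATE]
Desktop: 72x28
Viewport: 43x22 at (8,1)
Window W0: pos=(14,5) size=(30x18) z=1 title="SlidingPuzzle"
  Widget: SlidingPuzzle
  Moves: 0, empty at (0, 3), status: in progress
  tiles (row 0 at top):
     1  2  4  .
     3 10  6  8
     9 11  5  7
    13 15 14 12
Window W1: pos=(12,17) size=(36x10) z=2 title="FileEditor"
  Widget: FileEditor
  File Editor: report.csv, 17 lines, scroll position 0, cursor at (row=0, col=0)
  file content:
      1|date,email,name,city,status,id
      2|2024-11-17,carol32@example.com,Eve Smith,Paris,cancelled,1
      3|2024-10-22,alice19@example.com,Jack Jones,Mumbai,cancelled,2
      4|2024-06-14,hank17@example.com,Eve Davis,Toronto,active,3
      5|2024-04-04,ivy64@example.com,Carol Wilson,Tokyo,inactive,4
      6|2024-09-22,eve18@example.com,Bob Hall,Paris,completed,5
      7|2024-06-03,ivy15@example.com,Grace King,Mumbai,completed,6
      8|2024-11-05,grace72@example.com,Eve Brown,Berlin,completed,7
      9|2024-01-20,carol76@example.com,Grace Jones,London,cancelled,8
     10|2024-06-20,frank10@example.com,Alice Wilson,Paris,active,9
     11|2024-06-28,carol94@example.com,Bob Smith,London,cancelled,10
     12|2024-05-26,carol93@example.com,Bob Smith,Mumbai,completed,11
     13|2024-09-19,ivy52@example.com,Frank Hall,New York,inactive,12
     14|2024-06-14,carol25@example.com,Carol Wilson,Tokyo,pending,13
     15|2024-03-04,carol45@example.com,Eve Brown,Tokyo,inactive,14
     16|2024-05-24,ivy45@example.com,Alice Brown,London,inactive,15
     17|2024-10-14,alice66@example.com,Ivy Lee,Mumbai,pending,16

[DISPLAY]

                                           
                                           
                                           
                                           
      ┏━━━━━━━━━━━━━━━━━━━━━━━━━━━━┓       
      ┃ SlidingPuzzle              ┃       
      ┠────────────────────────────┨       
      ┃┌────┬────┬────┬────┐       ┃       
      ┃│  1 │  2 │  4 │    │       ┃       
      ┃├────┼────┼────┼────┤       ┃       
      ┃│  3 │ 10 │  6 │  8 │       ┃       
      ┃├────┼────┼────┼────┤       ┃       
      ┃│  9 │ 11 │  5 │  7 │       ┃       
      ┃├────┼────┼────┼────┤       ┃       
      ┃│ 13 │ 15 │ 14 │ 12 │       ┃       
      ┃└────┴────┴────┴────┘       ┃       
    ┏━━━━━━━━━━━━━━━━━━━━━━━━━━━━━━━━━━┓   
    ┃ FileEditor                       ┃   
    ┠──────────────────────────────────┨   
    ┃█ate,email,name,city,status,id   ▲┃   
    ┃2024-11-17,carol32@example.com,Ev█┃   
    ┃2024-10-22,alice19@example.com,Ja░┃   


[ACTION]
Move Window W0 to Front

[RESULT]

                                           
                                           
                                           
                                           
      ┏━━━━━━━━━━━━━━━━━━━━━━━━━━━━┓       
      ┃ SlidingPuzzle              ┃       
      ┠────────────────────────────┨       
      ┃┌────┬────┬────┬────┐       ┃       
      ┃│  1 │  2 │  4 │    │       ┃       
      ┃├────┼────┼────┼────┤       ┃       
      ┃│  3 │ 10 │  6 │  8 │       ┃       
      ┃├────┼────┼────┼────┤       ┃       
      ┃│  9 │ 11 │  5 │  7 │       ┃       
      ┃├────┼────┼────┼────┤       ┃       
      ┃│ 13 │ 15 │ 14 │ 12 │       ┃       
      ┃└────┴────┴────┴────┘       ┃       
    ┏━┃Moves: 0                    ┃━━━┓   
    ┃ ┃                            ┃   ┃   
    ┠─┃                            ┃───┨   
    ┃█┃                            ┃  ▲┃   
    ┃2┃                            ┃Ev█┃   
    ┃2┗━━━━━━━━━━━━━━━━━━━━━━━━━━━━┛Ja░┃   


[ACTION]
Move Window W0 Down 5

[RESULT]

                                           
                                           
                                           
                                           
                                           
                                           
                                           
                                           
                                           
      ┏━━━━━━━━━━━━━━━━━━━━━━━━━━━━┓       
      ┃ SlidingPuzzle              ┃       
      ┠────────────────────────────┨       
      ┃┌────┬────┬────┬────┐       ┃       
      ┃│  1 │  2 │  4 │    │       ┃       
      ┃├────┼────┼────┼────┤       ┃       
      ┃│  3 │ 10 │  6 │  8 │       ┃       
    ┏━┃├────┼────┼────┼────┤       ┃━━━┓   
    ┃ ┃│  9 │ 11 │  5 │  7 │       ┃   ┃   
    ┠─┃├────┼────┼────┼────┤       ┃───┨   
    ┃█┃│ 13 │ 15 │ 14 │ 12 │       ┃  ▲┃   
    ┃2┃└────┴────┴────┴────┘       ┃Ev█┃   
    ┃2┃Moves: 0                    ┃Ja░┃   


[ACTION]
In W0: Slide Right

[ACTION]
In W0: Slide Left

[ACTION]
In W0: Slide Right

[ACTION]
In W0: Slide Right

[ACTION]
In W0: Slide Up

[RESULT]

                                           
                                           
                                           
                                           
                                           
                                           
                                           
                                           
                                           
      ┏━━━━━━━━━━━━━━━━━━━━━━━━━━━━┓       
      ┃ SlidingPuzzle              ┃       
      ┠────────────────────────────┨       
      ┃┌────┬────┬────┬────┐       ┃       
      ┃│  1 │ 10 │  2 │  4 │       ┃       
      ┃├────┼────┼────┼────┤       ┃       
      ┃│  3 │    │  6 │  8 │       ┃       
    ┏━┃├────┼────┼────┼────┤       ┃━━━┓   
    ┃ ┃│  9 │ 11 │  5 │  7 │       ┃   ┃   
    ┠─┃├────┼────┼────┼────┤       ┃───┨   
    ┃█┃│ 13 │ 15 │ 14 │ 12 │       ┃  ▲┃   
    ┃2┃└────┴────┴────┴────┘       ┃Ev█┃   
    ┃2┃Moves: 5                    ┃Ja░┃   


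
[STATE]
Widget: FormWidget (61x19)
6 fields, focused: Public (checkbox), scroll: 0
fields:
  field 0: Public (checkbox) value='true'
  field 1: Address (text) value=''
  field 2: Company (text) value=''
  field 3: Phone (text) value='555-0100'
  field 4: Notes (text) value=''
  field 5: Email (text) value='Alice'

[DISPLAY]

> Public:     [x]                                            
  Address:    [                                             ]
  Company:    [                                             ]
  Phone:      [555-0100                                     ]
  Notes:      [                                             ]
  Email:      [Alice                                        ]
                                                             
                                                             
                                                             
                                                             
                                                             
                                                             
                                                             
                                                             
                                                             
                                                             
                                                             
                                                             
                                                             


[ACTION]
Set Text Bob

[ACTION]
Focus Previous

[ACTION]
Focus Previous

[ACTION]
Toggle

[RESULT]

  Public:     [x]                                            
  Address:    [                                             ]
  Company:    [                                             ]
  Phone:      [555-0100                                     ]
> Notes:      [                                             ]
  Email:      [Alice                                        ]
                                                             
                                                             
                                                             
                                                             
                                                             
                                                             
                                                             
                                                             
                                                             
                                                             
                                                             
                                                             
                                                             


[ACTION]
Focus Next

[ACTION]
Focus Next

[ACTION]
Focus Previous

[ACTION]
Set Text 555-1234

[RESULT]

  Public:     [x]                                            
  Address:    [                                             ]
  Company:    [                                             ]
  Phone:      [555-0100                                     ]
  Notes:      [                                             ]
> Email:      [555-1234                                     ]
                                                             
                                                             
                                                             
                                                             
                                                             
                                                             
                                                             
                                                             
                                                             
                                                             
                                                             
                                                             
                                                             


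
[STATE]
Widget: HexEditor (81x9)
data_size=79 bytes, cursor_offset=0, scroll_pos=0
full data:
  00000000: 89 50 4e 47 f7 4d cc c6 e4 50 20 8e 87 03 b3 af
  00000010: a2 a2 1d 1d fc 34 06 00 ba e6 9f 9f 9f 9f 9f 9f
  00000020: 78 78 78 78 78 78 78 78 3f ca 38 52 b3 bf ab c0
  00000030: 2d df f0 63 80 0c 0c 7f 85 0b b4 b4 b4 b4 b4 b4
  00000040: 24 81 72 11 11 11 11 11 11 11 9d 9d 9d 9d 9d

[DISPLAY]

00000000  89 50 4e 47 f7 4d cc c6  e4 50 20 8e 87 03 b3 af  |.PNG.M...P .....|   
00000010  a2 a2 1d 1d fc 34 06 00  ba e6 9f 9f 9f 9f 9f 9f  |.....4..........|   
00000020  78 78 78 78 78 78 78 78  3f ca 38 52 b3 bf ab c0  |xxxxxxxx?.8R....|   
00000030  2d df f0 63 80 0c 0c 7f  85 0b b4 b4 b4 b4 b4 b4  |-..c............|   
00000040  24 81 72 11 11 11 11 11  11 11 9d 9d 9d 9d 9d     |$.r............ |   
                                                                                 
                                                                                 
                                                                                 
                                                                                 


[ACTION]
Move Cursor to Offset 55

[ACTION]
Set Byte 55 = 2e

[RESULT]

00000000  89 50 4e 47 f7 4d cc c6  e4 50 20 8e 87 03 b3 af  |.PNG.M...P .....|   
00000010  a2 a2 1d 1d fc 34 06 00  ba e6 9f 9f 9f 9f 9f 9f  |.....4..........|   
00000020  78 78 78 78 78 78 78 78  3f ca 38 52 b3 bf ab c0  |xxxxxxxx?.8R....|   
00000030  2d df f0 63 80 0c 0c 2E  85 0b b4 b4 b4 b4 b4 b4  |-..c............|   
00000040  24 81 72 11 11 11 11 11  11 11 9d 9d 9d 9d 9d     |$.r............ |   
                                                                                 
                                                                                 
                                                                                 
                                                                                 


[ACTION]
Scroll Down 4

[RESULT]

00000040  24 81 72 11 11 11 11 11  11 11 9d 9d 9d 9d 9d     |$.r............ |   
                                                                                 
                                                                                 
                                                                                 
                                                                                 
                                                                                 
                                                                                 
                                                                                 
                                                                                 


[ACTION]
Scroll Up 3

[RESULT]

00000010  a2 a2 1d 1d fc 34 06 00  ba e6 9f 9f 9f 9f 9f 9f  |.....4..........|   
00000020  78 78 78 78 78 78 78 78  3f ca 38 52 b3 bf ab c0  |xxxxxxxx?.8R....|   
00000030  2d df f0 63 80 0c 0c 2E  85 0b b4 b4 b4 b4 b4 b4  |-..c............|   
00000040  24 81 72 11 11 11 11 11  11 11 9d 9d 9d 9d 9d     |$.r............ |   
                                                                                 
                                                                                 
                                                                                 
                                                                                 
                                                                                 


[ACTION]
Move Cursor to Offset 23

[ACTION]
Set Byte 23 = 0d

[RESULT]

00000010  a2 a2 1d 1d fc 34 06 0D  ba e6 9f 9f 9f 9f 9f 9f  |.....4..........|   
00000020  78 78 78 78 78 78 78 78  3f ca 38 52 b3 bf ab c0  |xxxxxxxx?.8R....|   
00000030  2d df f0 63 80 0c 0c 2e  85 0b b4 b4 b4 b4 b4 b4  |-..c............|   
00000040  24 81 72 11 11 11 11 11  11 11 9d 9d 9d 9d 9d     |$.r............ |   
                                                                                 
                                                                                 
                                                                                 
                                                                                 
                                                                                 


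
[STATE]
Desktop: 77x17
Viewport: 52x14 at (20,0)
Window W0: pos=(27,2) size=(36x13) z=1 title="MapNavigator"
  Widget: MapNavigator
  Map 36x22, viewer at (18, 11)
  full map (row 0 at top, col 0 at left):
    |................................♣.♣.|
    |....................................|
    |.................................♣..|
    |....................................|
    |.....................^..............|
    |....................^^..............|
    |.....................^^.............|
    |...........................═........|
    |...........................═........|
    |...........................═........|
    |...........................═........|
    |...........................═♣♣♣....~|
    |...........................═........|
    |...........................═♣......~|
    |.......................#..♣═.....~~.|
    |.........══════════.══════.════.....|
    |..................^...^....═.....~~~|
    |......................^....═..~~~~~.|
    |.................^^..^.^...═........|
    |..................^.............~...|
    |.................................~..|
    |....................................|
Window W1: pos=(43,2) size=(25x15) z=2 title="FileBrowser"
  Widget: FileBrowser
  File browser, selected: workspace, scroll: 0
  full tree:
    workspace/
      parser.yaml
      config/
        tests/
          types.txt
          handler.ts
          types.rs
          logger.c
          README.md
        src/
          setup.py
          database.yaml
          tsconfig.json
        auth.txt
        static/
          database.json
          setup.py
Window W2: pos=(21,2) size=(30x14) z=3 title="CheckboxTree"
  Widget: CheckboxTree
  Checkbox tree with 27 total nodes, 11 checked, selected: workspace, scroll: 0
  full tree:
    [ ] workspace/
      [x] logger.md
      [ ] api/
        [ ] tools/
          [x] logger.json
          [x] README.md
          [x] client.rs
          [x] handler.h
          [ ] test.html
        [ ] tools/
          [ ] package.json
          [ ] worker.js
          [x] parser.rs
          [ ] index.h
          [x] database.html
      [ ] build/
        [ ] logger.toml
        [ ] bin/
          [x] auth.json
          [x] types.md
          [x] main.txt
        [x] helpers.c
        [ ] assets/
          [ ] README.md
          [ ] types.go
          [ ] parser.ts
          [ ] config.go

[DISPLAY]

                                                    
                                                    
 ┏━━━━━━━━━━━━━━━━━━━━━━━━━━━━┓━━━━━━━━━━━━━━━━┓    
 ┃ CheckboxTree               ┃owser           ┃    
 ┠────────────────────────────┨────────────────┨    
 ┃>[-] workspace/             ┃orkspace/       ┃    
 ┃   [x] logger.md            ┃ser.yaml        ┃    
 ┃   [-] api/                 ┃ config/        ┃    
 ┃     [-] tools/             ┃                ┃    
 ┃       [x] logger.json      ┃                ┃    
 ┃       [x] README.md        ┃                ┃    
 ┃       [x] client.rs        ┃                ┃    
 ┃       [x] handler.h        ┃                ┃    
 ┃       [ ] test.html        ┃                ┃    


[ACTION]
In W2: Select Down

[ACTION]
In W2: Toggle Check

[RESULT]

                                                    
                                                    
 ┏━━━━━━━━━━━━━━━━━━━━━━━━━━━━┓━━━━━━━━━━━━━━━━┓    
 ┃ CheckboxTree               ┃owser           ┃    
 ┠────────────────────────────┨────────────────┨    
 ┃ [-] workspace/             ┃orkspace/       ┃    
 ┃>  [ ] logger.md            ┃ser.yaml        ┃    
 ┃   [-] api/                 ┃ config/        ┃    
 ┃     [-] tools/             ┃                ┃    
 ┃       [x] logger.json      ┃                ┃    
 ┃       [x] README.md        ┃                ┃    
 ┃       [x] client.rs        ┃                ┃    
 ┃       [x] handler.h        ┃                ┃    
 ┃       [ ] test.html        ┃                ┃    


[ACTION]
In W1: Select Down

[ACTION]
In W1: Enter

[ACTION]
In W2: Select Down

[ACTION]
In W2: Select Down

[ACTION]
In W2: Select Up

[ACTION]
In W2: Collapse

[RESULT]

                                                    
                                                    
 ┏━━━━━━━━━━━━━━━━━━━━━━━━━━━━┓━━━━━━━━━━━━━━━━┓    
 ┃ CheckboxTree               ┃owser           ┃    
 ┠────────────────────────────┨────────────────┨    
 ┃ [-] workspace/             ┃orkspace/       ┃    
 ┃   [ ] logger.md            ┃ser.yaml        ┃    
 ┃>  [-] api/                 ┃ config/        ┃    
 ┃   [-] build/               ┃                ┃    
 ┃     [ ] logger.toml        ┃                ┃    
 ┃     [x] bin/               ┃                ┃    
 ┃       [x] auth.json        ┃                ┃    
 ┃       [x] types.md         ┃                ┃    
 ┃       [x] main.txt         ┃                ┃    


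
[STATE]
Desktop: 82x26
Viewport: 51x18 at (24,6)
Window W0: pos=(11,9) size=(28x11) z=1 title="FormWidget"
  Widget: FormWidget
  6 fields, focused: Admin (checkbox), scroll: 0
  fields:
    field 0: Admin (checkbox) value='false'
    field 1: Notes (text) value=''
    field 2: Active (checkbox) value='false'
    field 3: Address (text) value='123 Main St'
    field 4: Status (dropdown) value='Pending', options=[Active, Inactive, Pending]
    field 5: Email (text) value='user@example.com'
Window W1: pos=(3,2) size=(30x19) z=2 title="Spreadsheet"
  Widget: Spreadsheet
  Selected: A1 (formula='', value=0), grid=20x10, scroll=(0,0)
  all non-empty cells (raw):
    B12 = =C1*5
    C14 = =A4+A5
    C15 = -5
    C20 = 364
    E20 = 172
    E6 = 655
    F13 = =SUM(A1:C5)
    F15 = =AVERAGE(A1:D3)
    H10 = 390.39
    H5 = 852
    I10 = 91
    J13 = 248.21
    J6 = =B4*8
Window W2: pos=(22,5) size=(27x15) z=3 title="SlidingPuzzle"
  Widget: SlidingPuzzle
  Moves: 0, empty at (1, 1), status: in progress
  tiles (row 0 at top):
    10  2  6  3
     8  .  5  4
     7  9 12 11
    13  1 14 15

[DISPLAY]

SlidingPuzzle           ┃                          
────────────────────────┨                          
────┬────┬────┬────┐    ┃                          
 10 │  2 │  6 │  3 │    ┃                          
────┼────┼────┼────┤    ┃                          
  8 │    │  5 │  4 │    ┃                          
────┼────┼────┼────┤    ┃                          
  7 │  9 │ 12 │ 11 │    ┃                          
────┼────┼────┼────┤    ┃                          
 13 │  1 │ 14 │ 15 │    ┃                          
────┴────┴────┴────┘    ┃                          
oves: 0                 ┃                          
                        ┃                          
━━━━━━━━━━━━━━━━━━━━━━━━┛                          
━━━━━━━━┛                                          
                                                   
                                                   
                                                   


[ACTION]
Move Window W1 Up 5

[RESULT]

SlidingPuzzle           ┃                          
────────────────────────┨                          
────┬────┬────┬────┐    ┃                          
 10 │  2 │  6 │  3 │    ┃                          
────┼────┼────┼────┤    ┃                          
  8 │    │  5 │  4 │    ┃                          
────┼────┼────┼────┤    ┃                          
  7 │  9 │ 12 │ 11 │    ┃                          
────┼────┼────┼────┤    ┃                          
 13 │  1 │ 14 │ 15 │    ┃                          
────┴────┴────┴────┘    ┃                          
oves: 0                 ┃                          
                        ┃                          
━━━━━━━━━━━━━━━━━━━━━━━━┛                          
                                                   
                                                   
                                                   
                                                   


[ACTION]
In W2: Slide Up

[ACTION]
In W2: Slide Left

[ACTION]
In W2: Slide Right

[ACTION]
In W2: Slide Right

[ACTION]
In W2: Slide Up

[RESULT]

SlidingPuzzle           ┃                          
────────────────────────┨                          
────┬────┬────┬────┐    ┃                          
 10 │  2 │  6 │  3 │    ┃                          
────┼────┼────┼────┤    ┃                          
  8 │  9 │  5 │  4 │    ┃                          
────┼────┼────┼────┤    ┃                          
 13 │  7 │ 12 │ 11 │    ┃                          
────┼────┼────┼────┤    ┃                          
    │  1 │ 14 │ 15 │    ┃                          
────┴────┴────┴────┘    ┃                          
oves: 5                 ┃                          
                        ┃                          
━━━━━━━━━━━━━━━━━━━━━━━━┛                          
                                                   
                                                   
                                                   
                                                   


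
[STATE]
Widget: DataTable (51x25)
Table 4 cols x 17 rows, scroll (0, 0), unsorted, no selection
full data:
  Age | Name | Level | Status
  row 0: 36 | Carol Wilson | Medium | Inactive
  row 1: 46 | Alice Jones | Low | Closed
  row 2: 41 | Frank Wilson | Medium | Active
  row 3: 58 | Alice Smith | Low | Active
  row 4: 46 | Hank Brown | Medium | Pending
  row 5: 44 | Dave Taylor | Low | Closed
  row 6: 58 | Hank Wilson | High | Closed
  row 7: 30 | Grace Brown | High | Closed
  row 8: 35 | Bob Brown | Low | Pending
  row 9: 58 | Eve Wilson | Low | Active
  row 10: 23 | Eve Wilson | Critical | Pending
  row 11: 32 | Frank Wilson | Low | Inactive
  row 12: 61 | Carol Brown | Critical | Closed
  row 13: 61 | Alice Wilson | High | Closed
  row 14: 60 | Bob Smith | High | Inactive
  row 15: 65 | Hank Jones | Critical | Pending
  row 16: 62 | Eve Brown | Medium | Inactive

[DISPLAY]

Age│Name        │Level   │Status                   
───┼────────────┼────────┼────────                 
36 │Carol Wilson│Medium  │Inactive                 
46 │Alice Jones │Low     │Closed                   
41 │Frank Wilson│Medium  │Active                   
58 │Alice Smith │Low     │Active                   
46 │Hank Brown  │Medium  │Pending                  
44 │Dave Taylor │Low     │Closed                   
58 │Hank Wilson │High    │Closed                   
30 │Grace Brown │High    │Closed                   
35 │Bob Brown   │Low     │Pending                  
58 │Eve Wilson  │Low     │Active                   
23 │Eve Wilson  │Critical│Pending                  
32 │Frank Wilson│Low     │Inactive                 
61 │Carol Brown │Critical│Closed                   
61 │Alice Wilson│High    │Closed                   
60 │Bob Smith   │High    │Inactive                 
65 │Hank Jones  │Critical│Pending                  
62 │Eve Brown   │Medium  │Inactive                 
                                                   
                                                   
                                                   
                                                   
                                                   
                                                   


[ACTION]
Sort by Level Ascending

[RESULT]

Age│Name        │Level  ▲│Status                   
───┼────────────┼────────┼────────                 
23 │Eve Wilson  │Critical│Pending                  
61 │Carol Brown │Critical│Closed                   
65 │Hank Jones  │Critical│Pending                  
58 │Hank Wilson │High    │Closed                   
30 │Grace Brown │High    │Closed                   
61 │Alice Wilson│High    │Closed                   
60 │Bob Smith   │High    │Inactive                 
46 │Alice Jones │Low     │Closed                   
58 │Alice Smith │Low     │Active                   
44 │Dave Taylor │Low     │Closed                   
35 │Bob Brown   │Low     │Pending                  
58 │Eve Wilson  │Low     │Active                   
32 │Frank Wilson│Low     │Inactive                 
36 │Carol Wilson│Medium  │Inactive                 
41 │Frank Wilson│Medium  │Active                   
46 │Hank Brown  │Medium  │Pending                  
62 │Eve Brown   │Medium  │Inactive                 
                                                   
                                                   
                                                   
                                                   
                                                   
                                                   


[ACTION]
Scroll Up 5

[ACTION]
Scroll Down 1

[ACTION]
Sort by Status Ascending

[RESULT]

Age│Name        │Level   │Status ▲                 
───┼────────────┼────────┼────────                 
58 │Alice Smith │Low     │Active                   
58 │Eve Wilson  │Low     │Active                   
41 │Frank Wilson│Medium  │Active                   
61 │Carol Brown │Critical│Closed                   
58 │Hank Wilson │High    │Closed                   
30 │Grace Brown │High    │Closed                   
61 │Alice Wilson│High    │Closed                   
46 │Alice Jones │Low     │Closed                   
44 │Dave Taylor │Low     │Closed                   
60 │Bob Smith   │High    │Inactive                 
32 │Frank Wilson│Low     │Inactive                 
36 │Carol Wilson│Medium  │Inactive                 
62 │Eve Brown   │Medium  │Inactive                 
23 │Eve Wilson  │Critical│Pending                  
65 │Hank Jones  │Critical│Pending                  
35 │Bob Brown   │Low     │Pending                  
46 │Hank Brown  │Medium  │Pending                  
                                                   
                                                   
                                                   
                                                   
                                                   
                                                   


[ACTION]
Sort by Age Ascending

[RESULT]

Ag▲│Name        │Level   │Status                   
───┼────────────┼────────┼────────                 
23 │Eve Wilson  │Critical│Pending                  
30 │Grace Brown │High    │Closed                   
32 │Frank Wilson│Low     │Inactive                 
35 │Bob Brown   │Low     │Pending                  
36 │Carol Wilson│Medium  │Inactive                 
41 │Frank Wilson│Medium  │Active                   
44 │Dave Taylor │Low     │Closed                   
46 │Alice Jones │Low     │Closed                   
46 │Hank Brown  │Medium  │Pending                  
58 │Alice Smith │Low     │Active                   
58 │Eve Wilson  │Low     │Active                   
58 │Hank Wilson │High    │Closed                   
60 │Bob Smith   │High    │Inactive                 
61 │Carol Brown │Critical│Closed                   
61 │Alice Wilson│High    │Closed                   
62 │Eve Brown   │Medium  │Inactive                 
65 │Hank Jones  │Critical│Pending                  
                                                   
                                                   
                                                   
                                                   
                                                   
                                                   


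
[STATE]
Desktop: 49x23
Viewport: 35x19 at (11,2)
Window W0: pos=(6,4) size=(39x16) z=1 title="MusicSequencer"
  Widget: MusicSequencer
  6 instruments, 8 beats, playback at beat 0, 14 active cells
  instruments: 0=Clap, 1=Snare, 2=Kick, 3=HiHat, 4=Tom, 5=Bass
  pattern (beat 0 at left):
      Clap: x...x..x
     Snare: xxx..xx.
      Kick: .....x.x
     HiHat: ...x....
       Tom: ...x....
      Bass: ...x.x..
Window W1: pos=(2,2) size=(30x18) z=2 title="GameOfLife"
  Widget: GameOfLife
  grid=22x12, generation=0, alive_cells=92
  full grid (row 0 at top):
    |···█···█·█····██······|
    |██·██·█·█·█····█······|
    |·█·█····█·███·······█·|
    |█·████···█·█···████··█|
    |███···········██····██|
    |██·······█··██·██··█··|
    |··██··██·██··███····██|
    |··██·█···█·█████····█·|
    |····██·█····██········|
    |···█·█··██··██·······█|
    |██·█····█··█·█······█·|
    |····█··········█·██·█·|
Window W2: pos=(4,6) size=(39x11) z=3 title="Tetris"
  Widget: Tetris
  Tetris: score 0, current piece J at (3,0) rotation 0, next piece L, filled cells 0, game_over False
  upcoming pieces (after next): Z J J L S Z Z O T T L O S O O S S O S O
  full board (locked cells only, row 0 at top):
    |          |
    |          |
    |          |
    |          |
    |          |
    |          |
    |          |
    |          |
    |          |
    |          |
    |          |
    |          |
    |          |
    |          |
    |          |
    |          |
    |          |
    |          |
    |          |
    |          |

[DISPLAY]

━━━━━━━━━━━━━━━━━━━━┓              
ife                 ┃              
────────────────────┨━━━━━━━━━━━━┓ 
                    ┃            ┃ 
━━━━━━━━━━━━━━━━━━━━━━━━━━━━━━━┓─┨ 
s                              ┃ ┃ 
───────────────────────────────┨ ┃ 
    │Next:                     ┃ ┃ 
    │  ▒                       ┃ ┃ 
    │▒▒▒                       ┃ ┃ 
    │                          ┃ ┃ 
    │                          ┃ ┃ 
    │                          ┃ ┃ 
    │Score:                    ┃ ┃ 
━━━━━━━━━━━━━━━━━━━━━━━━━━━━━━━┛ ┃ 
·······█·██·█·      ┃            ┃ 
                    ┃            ┃ 
━━━━━━━━━━━━━━━━━━━━┛━━━━━━━━━━━━┛ 
                                   


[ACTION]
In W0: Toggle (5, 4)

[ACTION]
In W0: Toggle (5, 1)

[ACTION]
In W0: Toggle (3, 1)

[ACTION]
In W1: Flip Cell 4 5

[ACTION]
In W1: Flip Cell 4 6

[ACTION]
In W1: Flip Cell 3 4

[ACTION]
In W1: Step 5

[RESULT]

━━━━━━━━━━━━━━━━━━━━┓              
ife                 ┃              
────────────────────┨━━━━━━━━━━━━┓ 
                    ┃            ┃ 
━━━━━━━━━━━━━━━━━━━━━━━━━━━━━━━┓─┨ 
s                              ┃ ┃ 
───────────────────────────────┨ ┃ 
    │Next:                     ┃ ┃ 
    │  ▒                       ┃ ┃ 
    │▒▒▒                       ┃ ┃ 
    │                          ┃ ┃ 
    │                          ┃ ┃ 
    │                          ┃ ┃ 
    │Score:                    ┃ ┃ 
━━━━━━━━━━━━━━━━━━━━━━━━━━━━━━━┛ ┃ 
···········██·      ┃            ┃ 
                    ┃            ┃ 
━━━━━━━━━━━━━━━━━━━━┛━━━━━━━━━━━━┛ 
                                   
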